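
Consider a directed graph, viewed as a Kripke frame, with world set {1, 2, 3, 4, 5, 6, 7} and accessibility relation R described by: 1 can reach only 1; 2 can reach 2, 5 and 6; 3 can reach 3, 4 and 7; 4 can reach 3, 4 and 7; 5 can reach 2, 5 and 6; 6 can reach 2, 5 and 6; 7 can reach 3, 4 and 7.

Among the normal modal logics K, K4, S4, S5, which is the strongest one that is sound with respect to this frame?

Transitive (axiom 4): yes — every two-step R-path is closed by a direct edge.
Reflexive (axiom T): yes — every world is R-related to itself.
Euclidean (axiom 5): yes — any two successors of a common world are R-related.
So F validates K, K4, S4, S5. The strongest is S5.

S5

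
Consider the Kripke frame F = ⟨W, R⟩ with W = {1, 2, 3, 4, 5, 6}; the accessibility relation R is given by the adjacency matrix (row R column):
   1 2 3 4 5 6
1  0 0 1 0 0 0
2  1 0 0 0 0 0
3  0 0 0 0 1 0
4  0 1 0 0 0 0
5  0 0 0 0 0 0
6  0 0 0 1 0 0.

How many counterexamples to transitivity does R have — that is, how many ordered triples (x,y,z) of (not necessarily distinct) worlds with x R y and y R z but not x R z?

4

Enumerating: (1,3,5), (2,1,3), (4,2,1), (6,4,2).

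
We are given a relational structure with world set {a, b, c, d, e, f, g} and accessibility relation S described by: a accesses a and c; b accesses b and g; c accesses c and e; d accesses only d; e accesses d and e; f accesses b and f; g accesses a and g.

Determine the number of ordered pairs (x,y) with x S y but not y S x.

6

Enumerating: (a,c), (b,g), (c,e), (e,d), (f,b), (g,a).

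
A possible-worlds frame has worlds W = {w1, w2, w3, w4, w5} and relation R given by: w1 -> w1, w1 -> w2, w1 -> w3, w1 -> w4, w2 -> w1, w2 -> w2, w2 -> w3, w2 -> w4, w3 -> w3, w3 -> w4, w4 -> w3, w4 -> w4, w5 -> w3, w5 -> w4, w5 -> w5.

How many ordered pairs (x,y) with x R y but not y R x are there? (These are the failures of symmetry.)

6

Enumerating: (w1,w3), (w1,w4), (w2,w3), (w2,w4), (w5,w3), (w5,w4).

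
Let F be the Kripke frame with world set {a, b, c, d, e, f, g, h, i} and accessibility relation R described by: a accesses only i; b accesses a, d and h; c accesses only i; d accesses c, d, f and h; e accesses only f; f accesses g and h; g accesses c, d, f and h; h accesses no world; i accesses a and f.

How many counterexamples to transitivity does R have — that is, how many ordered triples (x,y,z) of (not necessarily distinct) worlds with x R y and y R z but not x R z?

19

Enumerating: (a,i,a), (a,i,f), (b,a,i), (b,d,c), (b,d,f), (c,i,a), (c,i,f), (d,c,i), (d,f,g), (e,f,g), (e,f,h), (f,g,c), … and 7 more.
Total: 19.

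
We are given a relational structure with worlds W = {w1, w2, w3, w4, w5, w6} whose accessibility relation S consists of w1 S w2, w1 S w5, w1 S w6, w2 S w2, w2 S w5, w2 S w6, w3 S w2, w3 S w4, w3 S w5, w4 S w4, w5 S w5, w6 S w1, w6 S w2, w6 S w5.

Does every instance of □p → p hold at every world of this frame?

No

Axiom T corresponds to the accessibility relation being reflexive.
Reflexive: no — w1 is not related to itself.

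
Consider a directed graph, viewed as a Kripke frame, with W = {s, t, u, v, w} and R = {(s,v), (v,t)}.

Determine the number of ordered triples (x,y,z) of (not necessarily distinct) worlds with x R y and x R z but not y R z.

2

Enumerating: (s,v,v), (v,t,t).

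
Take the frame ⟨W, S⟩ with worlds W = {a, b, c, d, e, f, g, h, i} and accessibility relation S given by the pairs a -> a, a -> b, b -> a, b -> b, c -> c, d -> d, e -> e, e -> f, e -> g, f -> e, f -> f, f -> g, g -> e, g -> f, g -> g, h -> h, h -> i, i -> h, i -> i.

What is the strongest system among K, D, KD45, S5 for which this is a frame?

Serial (axiom D): yes — every world has a successor (e.g. a S a).
Euclidean (axiom 5): yes — any two successors of a common world are S-related.
Transitive (axiom 4): yes — every two-step S-path is closed by a direct edge.
Reflexive (axiom T): yes — every world is S-related to itself.
So F validates K, D, KD45, S5. The strongest is S5.

S5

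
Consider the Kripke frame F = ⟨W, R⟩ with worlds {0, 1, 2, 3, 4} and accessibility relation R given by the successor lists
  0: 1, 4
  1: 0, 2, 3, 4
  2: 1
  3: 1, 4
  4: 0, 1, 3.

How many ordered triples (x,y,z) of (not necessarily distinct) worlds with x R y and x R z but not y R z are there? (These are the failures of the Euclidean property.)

22

Enumerating: (0,1,1), (0,4,4), (1,0,0), (1,0,2), (1,0,3), (1,2,0), (1,2,2), (1,2,3), (1,2,4), (1,3,0), (1,3,2), (1,3,3), … and 10 more.
Total: 22.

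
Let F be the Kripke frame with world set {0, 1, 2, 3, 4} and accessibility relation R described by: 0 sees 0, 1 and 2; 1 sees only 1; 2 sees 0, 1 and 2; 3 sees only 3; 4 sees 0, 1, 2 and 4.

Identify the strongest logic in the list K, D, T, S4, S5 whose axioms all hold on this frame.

S4

Serial (axiom D): yes — every world has a successor (e.g. 0 R 0).
Reflexive (axiom T): yes — every world is R-related to itself.
Transitive (axiom 4): yes — every two-step R-path is closed by a direct edge.
Euclidean (axiom 5): no — 0 R 1 and 0 R 2, but not 1 R 2.
So F validates K, D, T, S4; S5 would additionally require R to be Euclidean. The strongest is S4.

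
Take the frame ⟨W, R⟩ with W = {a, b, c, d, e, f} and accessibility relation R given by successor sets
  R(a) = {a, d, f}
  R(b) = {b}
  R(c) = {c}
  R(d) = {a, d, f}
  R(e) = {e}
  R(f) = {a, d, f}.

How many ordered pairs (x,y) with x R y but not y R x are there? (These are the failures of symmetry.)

0

R is symmetric; there are no such tuples.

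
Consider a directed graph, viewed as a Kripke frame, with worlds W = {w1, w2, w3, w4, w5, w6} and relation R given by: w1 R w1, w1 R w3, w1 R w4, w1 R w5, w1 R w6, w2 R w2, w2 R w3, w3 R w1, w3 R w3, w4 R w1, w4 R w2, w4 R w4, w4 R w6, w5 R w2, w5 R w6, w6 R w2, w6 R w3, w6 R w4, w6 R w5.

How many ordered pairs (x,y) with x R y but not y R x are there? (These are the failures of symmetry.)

7

Enumerating: (w1,w5), (w1,w6), (w2,w3), (w4,w2), (w5,w2), (w6,w2), (w6,w3).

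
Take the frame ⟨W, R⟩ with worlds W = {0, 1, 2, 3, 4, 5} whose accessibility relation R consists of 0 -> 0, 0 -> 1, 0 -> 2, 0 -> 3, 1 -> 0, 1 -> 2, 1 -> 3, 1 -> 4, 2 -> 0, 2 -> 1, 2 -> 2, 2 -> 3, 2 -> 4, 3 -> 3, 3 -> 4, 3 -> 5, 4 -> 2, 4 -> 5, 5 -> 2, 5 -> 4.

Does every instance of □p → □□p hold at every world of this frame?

The schema 4 characterises exactly the transitive frames.
Transitive: no — 0 R 1 and 1 R 4, but not 0 R 4.

No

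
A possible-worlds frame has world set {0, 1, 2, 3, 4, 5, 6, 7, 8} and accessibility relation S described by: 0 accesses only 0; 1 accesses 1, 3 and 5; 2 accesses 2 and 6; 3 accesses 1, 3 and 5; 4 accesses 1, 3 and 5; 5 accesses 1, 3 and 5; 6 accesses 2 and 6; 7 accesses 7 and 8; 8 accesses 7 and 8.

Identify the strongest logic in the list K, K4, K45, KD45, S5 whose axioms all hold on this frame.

Transitive (axiom 4): yes — every two-step S-path is closed by a direct edge.
Euclidean (axiom 5): yes — any two successors of a common world are S-related.
Serial (axiom D): yes — every world has a successor (e.g. 0 S 0).
Reflexive (axiom T): no — 4 is not related to itself.
So F validates K, K4, K45, KD45; S5 would additionally require S to be reflexive. The strongest is KD45.

KD45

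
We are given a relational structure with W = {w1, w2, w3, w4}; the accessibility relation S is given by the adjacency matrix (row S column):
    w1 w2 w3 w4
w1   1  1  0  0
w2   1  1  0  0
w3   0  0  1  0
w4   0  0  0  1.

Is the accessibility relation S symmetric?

Symmetric: yes — every pair in S has its reverse in S.

Yes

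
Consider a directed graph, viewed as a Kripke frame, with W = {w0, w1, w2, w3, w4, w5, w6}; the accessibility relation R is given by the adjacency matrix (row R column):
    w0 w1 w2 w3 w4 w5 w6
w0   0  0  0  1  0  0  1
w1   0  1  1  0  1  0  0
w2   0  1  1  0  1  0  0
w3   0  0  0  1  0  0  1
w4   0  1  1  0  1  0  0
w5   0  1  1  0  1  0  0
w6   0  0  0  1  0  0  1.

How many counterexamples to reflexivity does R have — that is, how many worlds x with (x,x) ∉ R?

2

Enumerating: w0, w5.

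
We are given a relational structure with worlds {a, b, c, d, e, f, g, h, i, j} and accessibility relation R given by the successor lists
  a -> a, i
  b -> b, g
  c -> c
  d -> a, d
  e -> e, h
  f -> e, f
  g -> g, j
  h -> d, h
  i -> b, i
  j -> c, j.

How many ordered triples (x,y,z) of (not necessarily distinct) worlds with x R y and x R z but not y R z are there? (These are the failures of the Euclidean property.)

Enumerating: (a,i,a), (b,g,b), (d,a,d), (e,h,e), (f,e,f), (g,j,g), (h,d,h), (i,b,i), (j,c,j).

9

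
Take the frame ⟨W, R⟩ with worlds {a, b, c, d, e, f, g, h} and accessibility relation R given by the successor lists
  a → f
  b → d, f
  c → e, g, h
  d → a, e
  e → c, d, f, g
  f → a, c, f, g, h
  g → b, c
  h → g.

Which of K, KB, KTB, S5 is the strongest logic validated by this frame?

K

Symmetric (axiom B): no — b R d but not d R b.
Reflexive (axiom T): no — a is not related to itself.
Euclidean (axiom 5): no — b R d and b R f, but not d R f.
So F validates K; KB would additionally require R to be symmetric. The strongest is K.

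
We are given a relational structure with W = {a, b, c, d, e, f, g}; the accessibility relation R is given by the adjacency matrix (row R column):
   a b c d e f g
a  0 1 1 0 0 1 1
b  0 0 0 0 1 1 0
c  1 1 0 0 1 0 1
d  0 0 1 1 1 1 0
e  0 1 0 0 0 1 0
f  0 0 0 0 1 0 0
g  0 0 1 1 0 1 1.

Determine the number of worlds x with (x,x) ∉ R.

5

Enumerating: a, b, c, e, f.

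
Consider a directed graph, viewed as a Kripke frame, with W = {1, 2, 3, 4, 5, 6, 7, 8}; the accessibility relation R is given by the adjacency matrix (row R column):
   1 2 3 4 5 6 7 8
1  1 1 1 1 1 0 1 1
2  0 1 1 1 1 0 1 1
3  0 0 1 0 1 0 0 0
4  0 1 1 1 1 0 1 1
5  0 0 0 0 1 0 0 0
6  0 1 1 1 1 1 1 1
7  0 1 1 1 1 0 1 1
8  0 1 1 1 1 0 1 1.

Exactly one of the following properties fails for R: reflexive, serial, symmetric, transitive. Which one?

Reflexive: yes — every world is R-related to itself.
Serial: yes — every world has a successor (e.g. 1 R 1).
Symmetric: no — 1 R 2 but not 2 R 1.
Transitive: yes — every two-step R-path is closed by a direct edge.
Only symmetric fails.

symmetric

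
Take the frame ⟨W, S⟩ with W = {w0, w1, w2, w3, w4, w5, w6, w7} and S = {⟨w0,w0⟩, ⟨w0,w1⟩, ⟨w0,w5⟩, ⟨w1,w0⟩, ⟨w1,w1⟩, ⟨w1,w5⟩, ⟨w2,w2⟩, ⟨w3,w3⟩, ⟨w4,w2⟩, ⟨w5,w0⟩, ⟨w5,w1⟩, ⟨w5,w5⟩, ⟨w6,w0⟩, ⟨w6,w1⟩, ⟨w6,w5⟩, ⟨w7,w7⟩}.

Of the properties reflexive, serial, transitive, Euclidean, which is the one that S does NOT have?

Reflexive: no — w4 is not related to itself.
Serial: yes — every world has a successor (e.g. w0 S w0).
Transitive: yes — every two-step S-path is closed by a direct edge.
Euclidean: yes — any two successors of a common world are S-related.
Only reflexive fails.

reflexive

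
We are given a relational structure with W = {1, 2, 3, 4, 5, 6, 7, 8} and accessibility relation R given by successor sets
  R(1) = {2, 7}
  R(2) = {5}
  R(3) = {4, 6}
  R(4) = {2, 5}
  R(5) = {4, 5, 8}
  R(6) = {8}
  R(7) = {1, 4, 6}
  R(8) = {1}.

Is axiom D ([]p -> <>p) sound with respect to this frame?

Yes

By correspondence theory, D is valid on a frame iff R is serial.
Serial: yes — every world has a successor (e.g. 1 R 2).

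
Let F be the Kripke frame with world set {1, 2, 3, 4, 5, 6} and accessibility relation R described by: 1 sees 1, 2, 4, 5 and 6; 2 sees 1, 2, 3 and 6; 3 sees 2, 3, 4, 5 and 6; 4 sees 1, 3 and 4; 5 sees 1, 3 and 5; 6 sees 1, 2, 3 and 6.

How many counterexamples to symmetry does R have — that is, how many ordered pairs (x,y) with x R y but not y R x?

0

R is symmetric; there are no such tuples.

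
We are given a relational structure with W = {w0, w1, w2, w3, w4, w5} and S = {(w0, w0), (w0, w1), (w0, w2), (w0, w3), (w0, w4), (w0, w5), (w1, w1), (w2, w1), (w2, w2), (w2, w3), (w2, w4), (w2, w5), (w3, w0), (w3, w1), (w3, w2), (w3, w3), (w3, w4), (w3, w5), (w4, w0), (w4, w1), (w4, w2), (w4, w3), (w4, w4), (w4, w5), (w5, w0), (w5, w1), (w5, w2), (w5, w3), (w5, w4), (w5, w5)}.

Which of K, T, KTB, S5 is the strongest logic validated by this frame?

T

Reflexive (axiom T): yes — every world is S-related to itself.
Symmetric (axiom B): no — w0 S w1 but not w1 S w0.
Euclidean (axiom 5): no — w0 S w1 and w0 S w2, but not w1 S w2.
So F validates K, T; KTB would additionally require S to be symmetric. The strongest is T.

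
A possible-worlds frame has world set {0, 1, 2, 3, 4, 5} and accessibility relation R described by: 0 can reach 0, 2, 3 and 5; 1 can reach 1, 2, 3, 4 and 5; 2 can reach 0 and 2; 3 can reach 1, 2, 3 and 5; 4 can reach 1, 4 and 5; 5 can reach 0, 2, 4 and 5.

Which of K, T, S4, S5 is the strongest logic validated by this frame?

Reflexive (axiom T): yes — every world is R-related to itself.
Transitive (axiom 4): no — 0 R 3 and 3 R 1, but not 0 R 1.
Euclidean (axiom 5): no — 0 R 2 and 0 R 3, but not 2 R 3.
So F validates K, T; S4 would additionally require R to be transitive. The strongest is T.

T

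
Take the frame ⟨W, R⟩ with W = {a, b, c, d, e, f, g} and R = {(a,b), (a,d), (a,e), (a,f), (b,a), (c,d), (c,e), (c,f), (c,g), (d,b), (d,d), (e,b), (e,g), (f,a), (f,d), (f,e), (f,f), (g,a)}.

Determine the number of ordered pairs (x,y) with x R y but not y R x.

Enumerating: (a,d), (a,e), (c,d), (c,e), (c,f), (c,g), (d,b), (e,b), (e,g), (f,d), (f,e), (g,a).

12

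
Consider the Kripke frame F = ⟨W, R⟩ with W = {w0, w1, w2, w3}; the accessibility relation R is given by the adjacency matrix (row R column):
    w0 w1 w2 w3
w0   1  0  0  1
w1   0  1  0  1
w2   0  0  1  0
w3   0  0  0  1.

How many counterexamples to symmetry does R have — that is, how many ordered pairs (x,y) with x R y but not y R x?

Enumerating: (w0,w3), (w1,w3).

2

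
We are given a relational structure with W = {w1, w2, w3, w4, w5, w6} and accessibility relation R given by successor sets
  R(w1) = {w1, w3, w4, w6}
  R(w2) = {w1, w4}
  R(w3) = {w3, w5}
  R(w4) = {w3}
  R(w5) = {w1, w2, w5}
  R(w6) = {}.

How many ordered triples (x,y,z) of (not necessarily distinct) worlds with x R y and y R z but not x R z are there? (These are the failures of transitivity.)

Enumerating: (w1,w3,w5), (w2,w1,w3), (w2,w1,w6), (w2,w4,w3), (w3,w5,w1), (w3,w5,w2), (w4,w3,w5), (w5,w1,w3), (w5,w1,w4), (w5,w1,w6), (w5,w2,w4).

11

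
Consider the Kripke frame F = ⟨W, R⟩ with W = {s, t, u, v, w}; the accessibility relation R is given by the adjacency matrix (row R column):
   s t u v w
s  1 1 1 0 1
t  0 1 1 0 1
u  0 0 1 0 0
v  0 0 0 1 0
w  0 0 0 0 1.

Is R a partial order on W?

Reflexive: yes — every world is R-related to itself.
Transitive: yes — every two-step R-path is closed by a direct edge.
Antisymmetric: yes — no distinct pair is related both ways.
So R is a partial order.

Yes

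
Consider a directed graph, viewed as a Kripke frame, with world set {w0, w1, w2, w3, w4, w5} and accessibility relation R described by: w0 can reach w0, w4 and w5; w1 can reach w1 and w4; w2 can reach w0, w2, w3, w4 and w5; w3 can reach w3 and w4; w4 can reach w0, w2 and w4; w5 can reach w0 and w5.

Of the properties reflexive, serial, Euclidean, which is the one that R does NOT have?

Euclidean

Reflexive: yes — every world is R-related to itself.
Serial: yes — every world has a successor (e.g. w0 R w0).
Euclidean: no — w0 R w4 and w0 R w5, but not w4 R w5.
Only Euclidean fails.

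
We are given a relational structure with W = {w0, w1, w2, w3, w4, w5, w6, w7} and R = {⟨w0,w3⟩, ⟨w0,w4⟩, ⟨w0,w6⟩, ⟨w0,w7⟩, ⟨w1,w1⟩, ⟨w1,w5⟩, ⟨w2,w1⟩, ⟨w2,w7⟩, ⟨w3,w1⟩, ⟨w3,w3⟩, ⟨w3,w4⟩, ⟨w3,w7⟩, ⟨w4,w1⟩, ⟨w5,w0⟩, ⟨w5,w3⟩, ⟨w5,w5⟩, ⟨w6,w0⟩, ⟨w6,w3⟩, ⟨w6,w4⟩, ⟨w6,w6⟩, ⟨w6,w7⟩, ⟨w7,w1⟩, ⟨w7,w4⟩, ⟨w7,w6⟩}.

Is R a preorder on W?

Reflexive: no — w0 is not related to itself.
Transitive: no — w0 R w3 and w3 R w1, but not w0 R w1.
So R is not a preorder.

No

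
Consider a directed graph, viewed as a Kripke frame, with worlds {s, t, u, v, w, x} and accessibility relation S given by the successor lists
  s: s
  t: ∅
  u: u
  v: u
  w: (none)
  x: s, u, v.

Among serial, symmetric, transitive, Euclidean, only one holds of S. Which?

transitive

Serial: no — t has no S-successor.
Symmetric: no — v S u but not u S v.
Transitive: yes — every two-step S-path is closed by a direct edge.
Euclidean: no — x S s and x S u, but not s S u.
Only transitive holds.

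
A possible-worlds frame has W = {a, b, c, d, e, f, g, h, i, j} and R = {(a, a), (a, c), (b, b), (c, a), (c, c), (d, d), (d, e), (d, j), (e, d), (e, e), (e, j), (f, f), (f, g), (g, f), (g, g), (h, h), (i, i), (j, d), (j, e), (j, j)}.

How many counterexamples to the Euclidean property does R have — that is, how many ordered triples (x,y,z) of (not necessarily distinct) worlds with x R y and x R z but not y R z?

R is Euclidean; there are no such tuples.

0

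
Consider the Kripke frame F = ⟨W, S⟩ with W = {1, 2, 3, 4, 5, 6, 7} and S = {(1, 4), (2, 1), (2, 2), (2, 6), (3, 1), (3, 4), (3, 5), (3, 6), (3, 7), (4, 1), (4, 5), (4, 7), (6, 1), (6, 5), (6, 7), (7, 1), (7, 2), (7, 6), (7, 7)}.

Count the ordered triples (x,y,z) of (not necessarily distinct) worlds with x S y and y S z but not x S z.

15

Enumerating: (1,4,1), (1,4,5), (1,4,7), (2,1,4), (2,6,5), (2,6,7), (3,7,2), (4,1,4), (4,7,2), (4,7,6), (6,1,4), (6,7,2), (6,7,6), (7,1,4), (7,6,5).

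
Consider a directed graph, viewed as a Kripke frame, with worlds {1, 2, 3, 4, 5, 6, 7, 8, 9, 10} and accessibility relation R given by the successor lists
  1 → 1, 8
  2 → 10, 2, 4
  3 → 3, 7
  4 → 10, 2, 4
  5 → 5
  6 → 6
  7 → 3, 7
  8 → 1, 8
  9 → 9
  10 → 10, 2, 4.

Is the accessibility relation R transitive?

Transitive: yes — every two-step R-path is closed by a direct edge.

Yes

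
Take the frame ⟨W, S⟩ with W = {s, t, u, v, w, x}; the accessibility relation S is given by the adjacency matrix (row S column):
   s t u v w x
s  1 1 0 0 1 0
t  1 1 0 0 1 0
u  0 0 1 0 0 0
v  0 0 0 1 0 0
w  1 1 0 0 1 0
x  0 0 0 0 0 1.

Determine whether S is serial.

Serial: yes — every world has a successor (e.g. s S s).

Yes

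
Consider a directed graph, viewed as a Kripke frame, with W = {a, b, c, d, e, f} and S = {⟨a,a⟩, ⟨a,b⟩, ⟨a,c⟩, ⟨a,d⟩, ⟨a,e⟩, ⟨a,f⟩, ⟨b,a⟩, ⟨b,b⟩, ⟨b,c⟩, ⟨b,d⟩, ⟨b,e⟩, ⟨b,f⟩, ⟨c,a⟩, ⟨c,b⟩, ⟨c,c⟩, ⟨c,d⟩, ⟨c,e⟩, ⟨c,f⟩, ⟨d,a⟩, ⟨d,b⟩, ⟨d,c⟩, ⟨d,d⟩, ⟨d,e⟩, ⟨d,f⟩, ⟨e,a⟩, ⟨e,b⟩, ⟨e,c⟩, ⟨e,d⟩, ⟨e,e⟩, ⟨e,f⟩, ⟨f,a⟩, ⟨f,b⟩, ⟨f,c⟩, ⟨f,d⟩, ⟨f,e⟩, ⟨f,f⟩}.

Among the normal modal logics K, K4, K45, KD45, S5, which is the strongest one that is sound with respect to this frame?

S5

Transitive (axiom 4): yes — every two-step S-path is closed by a direct edge.
Euclidean (axiom 5): yes — any two successors of a common world are S-related.
Serial (axiom D): yes — every world has a successor (e.g. a S a).
Reflexive (axiom T): yes — every world is S-related to itself.
So F validates K, K4, K45, KD45, S5. The strongest is S5.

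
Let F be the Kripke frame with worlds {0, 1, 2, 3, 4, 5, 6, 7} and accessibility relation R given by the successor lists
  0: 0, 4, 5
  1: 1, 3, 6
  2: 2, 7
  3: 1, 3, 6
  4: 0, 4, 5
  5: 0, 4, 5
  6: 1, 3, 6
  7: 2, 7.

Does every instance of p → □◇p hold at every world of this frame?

Yes

By correspondence theory, B is valid on a frame iff R is symmetric.
Symmetric: yes — every pair in R has its reverse in R.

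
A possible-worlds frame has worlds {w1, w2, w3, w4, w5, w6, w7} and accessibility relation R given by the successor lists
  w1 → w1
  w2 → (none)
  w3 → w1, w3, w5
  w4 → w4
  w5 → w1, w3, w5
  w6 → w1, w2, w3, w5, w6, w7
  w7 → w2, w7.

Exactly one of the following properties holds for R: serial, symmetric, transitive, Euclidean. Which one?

Serial: no — w2 has no R-successor.
Symmetric: no — w3 R w1 but not w1 R w3.
Transitive: yes — every two-step R-path is closed by a direct edge.
Euclidean: no — w3 R w1 and w3 R w5, but not w1 R w5.
Only transitive holds.

transitive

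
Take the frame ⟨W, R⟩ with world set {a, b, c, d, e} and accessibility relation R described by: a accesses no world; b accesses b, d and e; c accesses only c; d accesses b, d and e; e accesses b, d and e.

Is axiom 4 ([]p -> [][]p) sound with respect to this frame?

Yes

The schema 4 characterises exactly the transitive frames.
Transitive: yes — every two-step R-path is closed by a direct edge.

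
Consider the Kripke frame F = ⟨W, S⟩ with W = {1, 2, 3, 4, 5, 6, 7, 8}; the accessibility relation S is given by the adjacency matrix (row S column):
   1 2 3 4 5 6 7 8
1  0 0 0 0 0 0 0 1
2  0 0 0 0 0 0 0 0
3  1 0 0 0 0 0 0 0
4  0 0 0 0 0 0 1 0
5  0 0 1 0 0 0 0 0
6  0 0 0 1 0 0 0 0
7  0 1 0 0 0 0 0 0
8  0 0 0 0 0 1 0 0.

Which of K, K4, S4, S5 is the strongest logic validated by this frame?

K

Transitive (axiom 4): no — 1 S 8 and 8 S 6, but not 1 S 6.
Reflexive (axiom T): no — 1 is not related to itself.
Euclidean (axiom 5): no — 1 S 8 and 1 S 8, but not 8 S 8.
So F validates K; K4 would additionally require S to be transitive. The strongest is K.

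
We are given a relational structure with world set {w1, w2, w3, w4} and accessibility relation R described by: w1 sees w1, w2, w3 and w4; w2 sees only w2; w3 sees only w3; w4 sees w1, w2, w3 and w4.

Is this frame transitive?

Transitive: yes — every two-step R-path is closed by a direct edge.

Yes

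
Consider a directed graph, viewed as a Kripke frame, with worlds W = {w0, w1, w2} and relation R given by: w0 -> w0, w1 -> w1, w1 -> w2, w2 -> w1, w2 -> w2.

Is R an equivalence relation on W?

Yes

Reflexive: yes — every world is R-related to itself.
Symmetric: yes — every pair in R has its reverse in R.
Transitive: yes — every two-step R-path is closed by a direct edge.
So R is an equivalence relation.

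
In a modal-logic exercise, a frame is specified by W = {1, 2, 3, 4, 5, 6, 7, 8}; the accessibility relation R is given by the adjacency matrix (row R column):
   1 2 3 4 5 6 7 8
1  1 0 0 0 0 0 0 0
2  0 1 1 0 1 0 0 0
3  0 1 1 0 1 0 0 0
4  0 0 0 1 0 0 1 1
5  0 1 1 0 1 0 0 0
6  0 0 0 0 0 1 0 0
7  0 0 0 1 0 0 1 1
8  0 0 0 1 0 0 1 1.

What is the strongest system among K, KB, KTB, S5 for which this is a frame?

S5

Symmetric (axiom B): yes — every pair in R has its reverse in R.
Reflexive (axiom T): yes — every world is R-related to itself.
Euclidean (axiom 5): yes — any two successors of a common world are R-related.
So F validates K, KB, KTB, S5. The strongest is S5.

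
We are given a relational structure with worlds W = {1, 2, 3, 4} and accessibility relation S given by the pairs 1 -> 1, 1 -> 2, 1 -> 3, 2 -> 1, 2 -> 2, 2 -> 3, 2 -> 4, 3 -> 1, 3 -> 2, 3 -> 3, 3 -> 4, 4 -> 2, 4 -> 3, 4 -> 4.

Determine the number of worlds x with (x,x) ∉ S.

0

S is reflexive; there are no such worlds.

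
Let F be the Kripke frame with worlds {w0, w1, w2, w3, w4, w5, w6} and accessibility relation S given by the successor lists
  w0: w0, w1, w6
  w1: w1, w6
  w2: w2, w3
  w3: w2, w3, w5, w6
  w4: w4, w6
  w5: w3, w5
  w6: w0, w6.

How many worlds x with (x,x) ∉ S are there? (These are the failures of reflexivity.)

S is reflexive; there are no such worlds.

0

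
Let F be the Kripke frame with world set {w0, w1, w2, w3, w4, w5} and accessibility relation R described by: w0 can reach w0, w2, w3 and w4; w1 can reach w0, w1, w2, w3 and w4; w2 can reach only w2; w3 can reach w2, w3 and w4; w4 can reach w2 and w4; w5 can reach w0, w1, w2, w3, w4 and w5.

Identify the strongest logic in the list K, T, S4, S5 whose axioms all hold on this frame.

Reflexive (axiom T): yes — every world is R-related to itself.
Transitive (axiom 4): yes — every two-step R-path is closed by a direct edge.
Euclidean (axiom 5): no — w0 R w2 and w0 R w3, but not w2 R w3.
So F validates K, T, S4; S5 would additionally require R to be Euclidean. The strongest is S4.

S4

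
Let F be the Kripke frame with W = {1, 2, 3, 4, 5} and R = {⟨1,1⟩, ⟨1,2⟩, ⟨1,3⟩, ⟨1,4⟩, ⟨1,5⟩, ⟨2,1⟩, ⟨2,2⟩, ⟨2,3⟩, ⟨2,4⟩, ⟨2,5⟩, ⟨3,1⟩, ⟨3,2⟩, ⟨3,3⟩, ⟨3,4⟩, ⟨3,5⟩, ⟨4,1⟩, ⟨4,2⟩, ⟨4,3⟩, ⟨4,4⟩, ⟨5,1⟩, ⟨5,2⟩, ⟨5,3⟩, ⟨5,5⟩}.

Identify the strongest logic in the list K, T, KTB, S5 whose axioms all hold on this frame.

Reflexive (axiom T): yes — every world is R-related to itself.
Symmetric (axiom B): yes — every pair in R has its reverse in R.
Euclidean (axiom 5): no — 1 R 4 and 1 R 5, but not 4 R 5.
So F validates K, T, KTB; S5 would additionally require R to be Euclidean. The strongest is KTB.

KTB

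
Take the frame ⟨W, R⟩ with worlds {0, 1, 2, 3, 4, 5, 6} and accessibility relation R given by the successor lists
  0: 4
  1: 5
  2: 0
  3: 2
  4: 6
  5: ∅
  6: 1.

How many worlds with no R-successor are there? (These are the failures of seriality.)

1

Enumerating: 5.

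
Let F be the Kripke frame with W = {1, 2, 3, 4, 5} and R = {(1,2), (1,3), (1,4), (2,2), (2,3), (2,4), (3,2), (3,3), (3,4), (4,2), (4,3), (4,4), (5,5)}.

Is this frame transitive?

Transitive: yes — every two-step R-path is closed by a direct edge.

Yes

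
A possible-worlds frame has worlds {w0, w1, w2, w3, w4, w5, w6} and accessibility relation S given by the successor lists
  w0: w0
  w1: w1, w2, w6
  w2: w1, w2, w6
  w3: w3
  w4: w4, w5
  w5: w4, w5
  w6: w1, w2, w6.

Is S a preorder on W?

Reflexive: yes — every world is S-related to itself.
Transitive: yes — every two-step S-path is closed by a direct edge.
So S is a preorder.

Yes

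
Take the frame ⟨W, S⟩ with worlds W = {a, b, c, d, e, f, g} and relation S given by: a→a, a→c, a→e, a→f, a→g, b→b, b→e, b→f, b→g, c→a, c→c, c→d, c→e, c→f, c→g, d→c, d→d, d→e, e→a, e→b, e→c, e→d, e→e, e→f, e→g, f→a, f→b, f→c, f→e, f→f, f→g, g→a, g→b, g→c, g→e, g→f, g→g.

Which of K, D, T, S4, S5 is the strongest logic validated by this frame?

T

Serial (axiom D): yes — every world has a successor (e.g. a S a).
Reflexive (axiom T): yes — every world is S-related to itself.
Transitive (axiom 4): no — a S c and c S d, but not a S d.
Euclidean (axiom 5): no — c S a and c S d, but not a S d.
So F validates K, D, T; S4 would additionally require S to be transitive. The strongest is T.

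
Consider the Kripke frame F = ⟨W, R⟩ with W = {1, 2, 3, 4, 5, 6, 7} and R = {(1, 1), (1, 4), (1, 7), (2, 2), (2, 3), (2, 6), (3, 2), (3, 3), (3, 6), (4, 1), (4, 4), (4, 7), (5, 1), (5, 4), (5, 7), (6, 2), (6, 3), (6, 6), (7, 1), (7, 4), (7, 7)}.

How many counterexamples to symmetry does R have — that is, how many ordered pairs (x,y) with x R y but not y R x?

Enumerating: (5,1), (5,4), (5,7).

3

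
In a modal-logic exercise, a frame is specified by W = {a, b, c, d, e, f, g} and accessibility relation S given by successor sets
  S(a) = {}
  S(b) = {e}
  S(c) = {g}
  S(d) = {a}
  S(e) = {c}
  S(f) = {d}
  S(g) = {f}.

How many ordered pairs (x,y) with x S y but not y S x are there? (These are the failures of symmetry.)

6

Enumerating: (b,e), (c,g), (d,a), (e,c), (f,d), (g,f).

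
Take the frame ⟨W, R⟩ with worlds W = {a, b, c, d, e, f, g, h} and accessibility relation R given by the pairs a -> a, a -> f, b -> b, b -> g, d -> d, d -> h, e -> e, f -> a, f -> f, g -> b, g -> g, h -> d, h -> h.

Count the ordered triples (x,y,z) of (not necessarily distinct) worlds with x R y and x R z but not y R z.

R is Euclidean; there are no such tuples.

0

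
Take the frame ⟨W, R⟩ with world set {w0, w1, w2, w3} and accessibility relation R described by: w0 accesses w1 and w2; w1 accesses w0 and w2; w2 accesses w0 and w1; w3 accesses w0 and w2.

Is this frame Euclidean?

No

Euclidean: no — w0 R w1 and w0 R w1, but not w1 R w1.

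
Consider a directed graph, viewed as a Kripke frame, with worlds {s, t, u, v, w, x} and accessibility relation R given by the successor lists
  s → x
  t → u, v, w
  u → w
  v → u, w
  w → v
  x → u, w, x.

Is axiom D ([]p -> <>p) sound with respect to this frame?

Axiom D corresponds to the accessibility relation being serial.
Serial: yes — every world has a successor (e.g. s R x).

Yes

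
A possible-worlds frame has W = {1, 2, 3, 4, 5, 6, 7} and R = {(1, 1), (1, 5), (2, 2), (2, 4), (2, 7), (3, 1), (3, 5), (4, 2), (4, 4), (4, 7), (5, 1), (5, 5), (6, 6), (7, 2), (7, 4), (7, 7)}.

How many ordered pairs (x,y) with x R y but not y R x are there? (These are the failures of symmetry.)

Enumerating: (3,1), (3,5).

2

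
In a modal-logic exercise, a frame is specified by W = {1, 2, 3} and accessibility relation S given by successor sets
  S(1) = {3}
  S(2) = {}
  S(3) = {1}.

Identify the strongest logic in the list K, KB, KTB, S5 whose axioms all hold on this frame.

KB

Symmetric (axiom B): yes — every pair in S has its reverse in S.
Reflexive (axiom T): no — 1 is not related to itself.
Euclidean (axiom 5): no — 1 S 3 and 1 S 3, but not 3 S 3.
So F validates K, KB; KTB would additionally require S to be reflexive. The strongest is KB.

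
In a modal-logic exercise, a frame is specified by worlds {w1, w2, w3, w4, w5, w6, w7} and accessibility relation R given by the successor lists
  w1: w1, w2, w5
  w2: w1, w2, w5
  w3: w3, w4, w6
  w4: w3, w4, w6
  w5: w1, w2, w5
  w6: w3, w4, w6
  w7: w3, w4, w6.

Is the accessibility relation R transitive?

Yes

Transitive: yes — every two-step R-path is closed by a direct edge.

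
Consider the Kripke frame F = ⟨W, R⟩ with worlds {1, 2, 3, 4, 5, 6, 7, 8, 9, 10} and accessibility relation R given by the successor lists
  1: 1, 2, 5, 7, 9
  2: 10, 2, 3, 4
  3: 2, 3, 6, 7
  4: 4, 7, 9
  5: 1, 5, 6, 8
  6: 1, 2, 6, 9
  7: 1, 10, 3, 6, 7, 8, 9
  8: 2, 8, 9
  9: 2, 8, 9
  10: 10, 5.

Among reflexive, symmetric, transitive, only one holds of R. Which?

reflexive

Reflexive: yes — every world is R-related to itself.
Symmetric: no — 1 R 2 but not 2 R 1.
Transitive: no — 1 R 2 and 2 R 10, but not 1 R 10.
Only reflexive holds.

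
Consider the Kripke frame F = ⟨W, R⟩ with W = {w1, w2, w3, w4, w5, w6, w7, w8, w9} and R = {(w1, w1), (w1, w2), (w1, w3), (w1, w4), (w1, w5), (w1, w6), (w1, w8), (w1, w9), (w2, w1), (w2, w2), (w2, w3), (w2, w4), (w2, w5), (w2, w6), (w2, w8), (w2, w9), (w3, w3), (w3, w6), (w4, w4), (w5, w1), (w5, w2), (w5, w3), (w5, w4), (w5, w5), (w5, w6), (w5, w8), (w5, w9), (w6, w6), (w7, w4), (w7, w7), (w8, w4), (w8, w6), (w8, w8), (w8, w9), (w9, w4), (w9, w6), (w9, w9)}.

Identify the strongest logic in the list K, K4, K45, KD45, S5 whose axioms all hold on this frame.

Transitive (axiom 4): yes — every two-step R-path is closed by a direct edge.
Euclidean (axiom 5): no — w1 R w3 and w1 R w2, but not w3 R w2.
Serial (axiom D): yes — every world has a successor (e.g. w1 R w1).
Reflexive (axiom T): yes — every world is R-related to itself.
So F validates K, K4; K45 would additionally require R to be Euclidean. The strongest is K4.

K4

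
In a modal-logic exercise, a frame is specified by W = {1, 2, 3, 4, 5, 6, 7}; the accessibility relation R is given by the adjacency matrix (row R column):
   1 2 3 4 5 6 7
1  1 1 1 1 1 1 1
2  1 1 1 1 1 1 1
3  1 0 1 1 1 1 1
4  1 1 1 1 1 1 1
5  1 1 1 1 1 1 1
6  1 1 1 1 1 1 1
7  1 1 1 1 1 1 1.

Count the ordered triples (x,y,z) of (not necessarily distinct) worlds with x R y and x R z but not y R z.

Enumerating: (1,3,2), (2,3,2), (4,3,2), (5,3,2), (6,3,2), (7,3,2).

6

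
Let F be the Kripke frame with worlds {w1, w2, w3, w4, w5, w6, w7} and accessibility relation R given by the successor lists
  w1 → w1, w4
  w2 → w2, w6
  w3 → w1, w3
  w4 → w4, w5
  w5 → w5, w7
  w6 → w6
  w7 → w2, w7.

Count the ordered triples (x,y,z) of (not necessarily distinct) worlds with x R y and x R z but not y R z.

Enumerating: (w1,w4,w1), (w2,w6,w2), (w3,w1,w3), (w4,w5,w4), (w5,w7,w5), (w7,w2,w7).

6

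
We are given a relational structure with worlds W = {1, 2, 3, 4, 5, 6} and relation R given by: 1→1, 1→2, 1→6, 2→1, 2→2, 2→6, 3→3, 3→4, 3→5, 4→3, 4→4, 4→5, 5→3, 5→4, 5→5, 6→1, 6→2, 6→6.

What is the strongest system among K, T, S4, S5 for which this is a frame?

Reflexive (axiom T): yes — every world is R-related to itself.
Transitive (axiom 4): yes — every two-step R-path is closed by a direct edge.
Euclidean (axiom 5): yes — any two successors of a common world are R-related.
So F validates K, T, S4, S5. The strongest is S5.

S5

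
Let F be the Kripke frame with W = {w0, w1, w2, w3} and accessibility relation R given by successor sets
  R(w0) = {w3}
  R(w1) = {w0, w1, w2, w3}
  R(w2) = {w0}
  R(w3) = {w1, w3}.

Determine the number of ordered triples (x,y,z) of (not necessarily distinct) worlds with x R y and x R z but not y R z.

Enumerating: (w1,w0,w0), (w1,w0,w1), (w1,w0,w2), (w1,w2,w1), (w1,w2,w2), (w1,w2,w3), (w1,w3,w0), (w1,w3,w2), (w2,w0,w0).

9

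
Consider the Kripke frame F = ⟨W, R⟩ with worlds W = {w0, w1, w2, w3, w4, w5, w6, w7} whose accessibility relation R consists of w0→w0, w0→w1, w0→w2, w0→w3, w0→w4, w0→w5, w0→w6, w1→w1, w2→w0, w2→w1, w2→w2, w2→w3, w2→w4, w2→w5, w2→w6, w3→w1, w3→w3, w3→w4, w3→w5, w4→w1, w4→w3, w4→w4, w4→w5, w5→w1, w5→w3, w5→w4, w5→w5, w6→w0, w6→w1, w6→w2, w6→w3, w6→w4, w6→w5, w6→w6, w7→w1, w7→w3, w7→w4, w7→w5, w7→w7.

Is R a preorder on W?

Reflexive: yes — every world is R-related to itself.
Transitive: yes — every two-step R-path is closed by a direct edge.
So R is a preorder.

Yes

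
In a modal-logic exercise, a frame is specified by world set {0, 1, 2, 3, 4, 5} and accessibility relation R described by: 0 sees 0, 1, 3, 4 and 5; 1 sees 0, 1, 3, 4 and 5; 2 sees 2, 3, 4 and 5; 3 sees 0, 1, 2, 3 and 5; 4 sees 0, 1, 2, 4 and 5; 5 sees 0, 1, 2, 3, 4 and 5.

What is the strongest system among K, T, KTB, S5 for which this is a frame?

Reflexive (axiom T): yes — every world is R-related to itself.
Symmetric (axiom B): yes — every pair in R has its reverse in R.
Euclidean (axiom 5): no — 0 R 3 and 0 R 4, but not 3 R 4.
So F validates K, T, KTB; S5 would additionally require R to be Euclidean. The strongest is KTB.

KTB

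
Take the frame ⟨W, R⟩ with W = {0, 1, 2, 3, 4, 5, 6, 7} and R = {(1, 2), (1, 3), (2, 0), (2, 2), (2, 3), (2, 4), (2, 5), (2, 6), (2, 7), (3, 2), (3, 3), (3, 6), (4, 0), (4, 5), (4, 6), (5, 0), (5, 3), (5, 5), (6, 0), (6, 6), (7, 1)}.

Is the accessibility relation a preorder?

Reflexive: no — 0 is not related to itself.
Transitive: no — 1 R 2 and 2 R 0, but not 1 R 0.
So R is not a preorder.

No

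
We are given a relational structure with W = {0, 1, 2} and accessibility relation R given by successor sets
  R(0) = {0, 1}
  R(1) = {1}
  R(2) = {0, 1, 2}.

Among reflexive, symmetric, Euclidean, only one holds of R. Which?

reflexive

Reflexive: yes — every world is R-related to itself.
Symmetric: no — 0 R 1 but not 1 R 0.
Euclidean: no — 2 R 1 and 2 R 0, but not 1 R 0.
Only reflexive holds.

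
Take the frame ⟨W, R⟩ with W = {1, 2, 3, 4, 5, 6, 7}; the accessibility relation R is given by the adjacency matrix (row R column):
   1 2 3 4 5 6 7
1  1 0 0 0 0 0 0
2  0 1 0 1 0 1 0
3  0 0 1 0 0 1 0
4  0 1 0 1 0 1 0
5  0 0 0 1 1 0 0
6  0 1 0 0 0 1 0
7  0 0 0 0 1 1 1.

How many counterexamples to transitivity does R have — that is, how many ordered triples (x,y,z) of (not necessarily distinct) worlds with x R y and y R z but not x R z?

Enumerating: (3,6,2), (5,4,2), (5,4,6), (6,2,4), (7,5,4), (7,6,2).

6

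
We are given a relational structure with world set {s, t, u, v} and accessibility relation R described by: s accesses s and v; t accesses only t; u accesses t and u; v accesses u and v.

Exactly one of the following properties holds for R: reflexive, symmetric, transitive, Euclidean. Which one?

reflexive

Reflexive: yes — every world is R-related to itself.
Symmetric: no — s R v but not v R s.
Transitive: no — s R v and v R u, but not s R u.
Euclidean: no — s R v and s R s, but not v R s.
Only reflexive holds.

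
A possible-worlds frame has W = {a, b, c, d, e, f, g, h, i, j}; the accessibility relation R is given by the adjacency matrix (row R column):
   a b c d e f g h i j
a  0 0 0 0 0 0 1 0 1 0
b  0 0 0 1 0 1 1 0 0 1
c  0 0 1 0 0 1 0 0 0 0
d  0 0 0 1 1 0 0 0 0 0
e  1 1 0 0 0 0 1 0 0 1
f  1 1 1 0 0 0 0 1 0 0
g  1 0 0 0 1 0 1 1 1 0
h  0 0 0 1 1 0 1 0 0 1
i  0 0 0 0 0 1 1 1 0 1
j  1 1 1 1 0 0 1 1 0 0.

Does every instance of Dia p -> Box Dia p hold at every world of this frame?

No

Axiom 5 corresponds to the accessibility relation being Euclidean.
Euclidean: no — b R d and b R f, but not d R f.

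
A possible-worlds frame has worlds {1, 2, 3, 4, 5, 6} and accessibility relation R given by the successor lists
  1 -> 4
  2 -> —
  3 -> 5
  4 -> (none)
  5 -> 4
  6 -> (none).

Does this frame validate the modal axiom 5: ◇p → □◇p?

No

By correspondence theory, 5 is valid on a frame iff R is Euclidean.
Euclidean: no — 1 R 4 and 1 R 4, but not 4 R 4.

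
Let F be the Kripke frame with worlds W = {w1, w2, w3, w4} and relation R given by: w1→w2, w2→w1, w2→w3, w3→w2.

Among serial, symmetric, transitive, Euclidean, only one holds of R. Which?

Serial: no — w4 has no R-successor.
Symmetric: yes — every pair in R has its reverse in R.
Transitive: no — w1 R w2 and w2 R w3, but not w1 R w3.
Euclidean: no — w2 R w1 and w2 R w3, but not w1 R w3.
Only symmetric holds.

symmetric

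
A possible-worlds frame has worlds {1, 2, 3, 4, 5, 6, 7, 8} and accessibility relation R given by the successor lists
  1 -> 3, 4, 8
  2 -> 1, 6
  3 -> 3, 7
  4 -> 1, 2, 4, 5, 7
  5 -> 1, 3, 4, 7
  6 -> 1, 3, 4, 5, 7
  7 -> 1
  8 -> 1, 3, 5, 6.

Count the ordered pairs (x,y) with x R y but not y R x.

18

Enumerating: (1,3), (2,1), (2,6), (3,7), (4,2), (4,7), (5,1), (5,3), (5,7), (6,1), (6,3), (6,4), (6,5), (6,7), (7,1), (8,3), (8,5), (8,6).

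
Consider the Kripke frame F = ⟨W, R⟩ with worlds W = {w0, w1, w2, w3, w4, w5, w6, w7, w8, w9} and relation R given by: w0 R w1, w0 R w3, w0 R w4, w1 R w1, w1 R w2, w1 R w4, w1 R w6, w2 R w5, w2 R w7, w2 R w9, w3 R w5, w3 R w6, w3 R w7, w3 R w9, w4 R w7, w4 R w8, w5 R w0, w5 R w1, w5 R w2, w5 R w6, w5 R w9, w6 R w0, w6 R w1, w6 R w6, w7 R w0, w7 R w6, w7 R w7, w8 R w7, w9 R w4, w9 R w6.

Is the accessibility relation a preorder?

No

Reflexive: no — w0 is not related to itself.
Transitive: no — w0 R w1 and w1 R w2, but not w0 R w2.
So R is not a preorder.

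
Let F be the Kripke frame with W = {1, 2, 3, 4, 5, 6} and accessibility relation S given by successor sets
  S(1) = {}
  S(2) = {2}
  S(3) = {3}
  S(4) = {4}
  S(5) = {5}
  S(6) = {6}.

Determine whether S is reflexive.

Reflexive: no — 1 is not related to itself.

No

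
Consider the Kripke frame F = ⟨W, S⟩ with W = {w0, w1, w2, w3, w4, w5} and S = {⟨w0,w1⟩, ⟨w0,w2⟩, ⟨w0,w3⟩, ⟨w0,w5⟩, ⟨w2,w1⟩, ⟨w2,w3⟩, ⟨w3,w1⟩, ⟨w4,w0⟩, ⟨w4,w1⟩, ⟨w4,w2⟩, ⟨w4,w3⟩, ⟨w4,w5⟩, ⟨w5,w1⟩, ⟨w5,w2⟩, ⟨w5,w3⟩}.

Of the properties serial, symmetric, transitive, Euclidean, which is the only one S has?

Serial: no — w1 has no S-successor.
Symmetric: no — w0 S w1 but not w1 S w0.
Transitive: yes — every two-step S-path is closed by a direct edge.
Euclidean: no — w0 S w1 and w0 S w2, but not w1 S w2.
Only transitive holds.

transitive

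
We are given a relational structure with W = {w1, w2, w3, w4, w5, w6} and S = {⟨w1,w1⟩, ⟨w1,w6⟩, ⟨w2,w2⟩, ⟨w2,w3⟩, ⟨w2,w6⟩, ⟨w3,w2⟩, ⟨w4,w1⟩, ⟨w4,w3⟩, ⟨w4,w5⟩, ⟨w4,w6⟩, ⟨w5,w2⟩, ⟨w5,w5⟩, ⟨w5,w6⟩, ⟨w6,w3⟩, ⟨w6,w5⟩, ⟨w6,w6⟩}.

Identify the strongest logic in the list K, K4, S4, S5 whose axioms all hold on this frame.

Transitive (axiom 4): no — w1 S w6 and w6 S w3, but not w1 S w3.
Reflexive (axiom T): no — w3 is not related to itself.
Euclidean (axiom 5): no — w2 S w3 and w2 S w6, but not w3 S w6.
So F validates K; K4 would additionally require S to be transitive. The strongest is K.

K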